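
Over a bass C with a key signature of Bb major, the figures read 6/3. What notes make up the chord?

A third above C in this key is Eb.
A sixth above C in this key is A.
Together with the bass C, this spells A diminished in first inversion.

C, Eb, A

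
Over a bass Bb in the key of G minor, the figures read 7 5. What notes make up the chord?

Bb, D, F, A

The written figures 7 5 are shorthand for 7/5/3: the 3 is implied.
A third above Bb in this key is D.
A fifth above Bb in this key is F.
A seventh above Bb in this key is A.
Together with the bass Bb, this spells Bb major seventh in root position.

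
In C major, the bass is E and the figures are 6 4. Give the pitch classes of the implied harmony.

A fourth above E in this key is A.
A sixth above E in this key is C.
Together with the bass E, this spells A minor in second inversion.

E, A, C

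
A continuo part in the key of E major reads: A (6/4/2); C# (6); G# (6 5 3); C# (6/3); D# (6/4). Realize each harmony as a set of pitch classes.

A, B, D#, F# | C#, E, A | G#, B, D#, E | C#, E, A | D#, G#, B

A (6/4/2): A, B, D#, F#.
C# (6/3): C#, E, A.
G# (6/5/3): G#, B, D#, E.
C# (6/3): C#, E, A.
D# (6/4): D#, G#, B.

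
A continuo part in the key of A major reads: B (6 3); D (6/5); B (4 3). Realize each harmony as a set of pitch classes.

B, D, G# | D, F#, A, B | B, D, E, G#

B (6/3): B, D, G#.
D (6/5/3): D, F#, A, B.
B (6/4/3): B, D, E, G#.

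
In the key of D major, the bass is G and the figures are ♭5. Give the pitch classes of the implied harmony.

G, B, Db

The written figures ♭5 are shorthand for 5/3: the 3 is implied.
A third above G in this key is B.
A fifth above G in this key is D, lowered to Db by the flat.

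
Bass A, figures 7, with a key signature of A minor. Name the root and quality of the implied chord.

The figures 7 indicate a seventh chord in root position.
In root position the bass is the root, so the root is A.
The chord tones are A, C, E, G, giving A minor seventh.

A minor seventh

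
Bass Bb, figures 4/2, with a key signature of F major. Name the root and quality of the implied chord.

C dominant seventh

The figures 4/2 indicate a seventh chord in third inversion.
In third inversion the root lies a second above the bass: a second above Bb in F major is C.
The chord tones are Bb, C, E, G, giving C dominant seventh.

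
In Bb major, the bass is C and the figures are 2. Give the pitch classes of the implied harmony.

C, D, F, A

The written figures 2 are shorthand for 6/4/2: the 6/4 are implied.
A second above C in this key is D.
A fourth above C in this key is F.
A sixth above C in this key is A.
Together with the bass C, this spells D minor seventh in third inversion.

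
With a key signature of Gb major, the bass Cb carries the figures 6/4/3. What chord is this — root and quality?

F half-diminished seventh

The figures 6/4/3 indicate a seventh chord in second inversion.
In second inversion the root lies a fourth above the bass: a fourth above Cb in Gb major is F.
The chord tones are Cb, Eb, F, Ab, giving F half-diminished seventh.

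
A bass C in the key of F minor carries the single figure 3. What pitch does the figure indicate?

Counting 2 letter steps above C lands on E; in F minor, that letter is Eb.

Eb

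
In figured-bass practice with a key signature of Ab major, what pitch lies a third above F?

Ab

Counting 2 letter steps above F lands on A; in Ab major, that letter is Ab.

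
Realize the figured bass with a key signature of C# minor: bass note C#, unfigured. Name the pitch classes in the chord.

C#, E, G#

An unfigured bass implies 5/3.
A third above C# in this key is E.
A fifth above C# in this key is G#.
Together with the bass C#, this spells C# minor in root position.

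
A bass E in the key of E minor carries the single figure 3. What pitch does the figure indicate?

Counting 2 letter steps above E lands on G; in E minor, that letter is G.

G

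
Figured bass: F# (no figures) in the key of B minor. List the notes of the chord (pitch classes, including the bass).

An unfigured bass implies 5/3.
A third above F# in this key is A.
A fifth above F# in this key is C#.
Together with the bass F#, this spells F# minor in root position.

F#, A, C#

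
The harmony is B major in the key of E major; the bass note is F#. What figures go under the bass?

6/4

F# is the fifth of B major, so the chord is in second inversion.
A triad in second inversion is figured 6/4, conventionally abbreviated 6/4.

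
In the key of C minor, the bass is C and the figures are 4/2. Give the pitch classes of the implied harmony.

C, D, F, Ab

The written figures 4/2 are shorthand for 6/4/2: the 6 is implied.
A second above C in this key is D.
A fourth above C in this key is F.
A sixth above C in this key is Ab.
Together with the bass C, this spells D half-diminished seventh in third inversion.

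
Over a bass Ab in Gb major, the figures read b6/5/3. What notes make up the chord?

A third above Ab in this key is Cb.
A fifth above Ab in this key is Eb.
A sixth above Ab in this key is F, lowered to Fb by the flat.
Together with the bass Ab, this spells Fb major seventh in first inversion.

Ab, Cb, Eb, Fb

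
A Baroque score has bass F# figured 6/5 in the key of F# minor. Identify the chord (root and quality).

The figures 6/5 indicate a seventh chord in first inversion.
In first inversion the root lies a sixth above the bass: a sixth above F# in F# minor is D.
The chord tones are F#, A, C#, D, giving D major seventh.

D major seventh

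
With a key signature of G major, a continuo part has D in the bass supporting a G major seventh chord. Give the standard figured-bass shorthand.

D is the fifth of G major seventh, so the chord is in second inversion.
A seventh chord in second inversion is figured 6/4/3, conventionally abbreviated 4/3.

4/3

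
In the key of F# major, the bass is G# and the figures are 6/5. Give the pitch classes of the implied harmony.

The written figures 6/5 are shorthand for 6/5/3: the 3 is implied.
A third above G# in this key is B.
A fifth above G# in this key is D#.
A sixth above G# in this key is E#.
Together with the bass G#, this spells E# half-diminished seventh in first inversion.

G#, B, D#, E#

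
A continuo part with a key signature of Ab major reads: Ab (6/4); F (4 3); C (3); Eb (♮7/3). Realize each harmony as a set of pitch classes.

Ab, Db, F | F, Ab, Bb, Db | C, Eb, G | Eb, G, Bb, D

Ab (6/4): Ab, Db, F.
F (6/4/3): F, Ab, Bb, Db.
C (5/3): C, Eb, G.
Eb (♮7/5/3): Eb, G, Bb, D.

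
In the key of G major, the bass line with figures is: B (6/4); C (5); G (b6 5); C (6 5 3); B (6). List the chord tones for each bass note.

B, E, G | C, E, G | G, B, D, Eb | C, E, G, A | B, D, G

B (6/4): B, E, G.
C (5/3): C, E, G.
G (b6/5/3): G, B, D, Eb.
C (6/5/3): C, E, G, A.
B (6/3): B, D, G.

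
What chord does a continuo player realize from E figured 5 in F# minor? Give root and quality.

The figures 5 indicate a triad in root position.
In root position the bass is the root, so the root is E.
The chord tones are E, G#, B, giving E major.

E major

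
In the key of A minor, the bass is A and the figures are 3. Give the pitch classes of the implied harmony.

The written figures 3 are shorthand for 5/3: the 5 is implied.
A third above A in this key is C.
A fifth above A in this key is E.
Together with the bass A, this spells A minor in root position.

A, C, E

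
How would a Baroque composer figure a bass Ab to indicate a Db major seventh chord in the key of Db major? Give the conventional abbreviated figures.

Ab is the fifth of Db major seventh, so the chord is in second inversion.
A seventh chord in second inversion is figured 6/4/3, conventionally abbreviated 4/3.

4/3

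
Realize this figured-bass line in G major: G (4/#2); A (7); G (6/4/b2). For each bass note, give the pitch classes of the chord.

G, A#, C, E | A, C, E, G | G, Ab, C, E

G (6/4/#2): G, A#, C, E.
A (7/5/3): A, C, E, G.
G (6/4/b2): G, Ab, C, E.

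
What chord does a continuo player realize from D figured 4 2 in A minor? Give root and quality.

E minor seventh

The figures 4 2 indicate a seventh chord in third inversion.
In third inversion the root lies a second above the bass: a second above D in A minor is E.
The chord tones are D, E, G, B, giving E minor seventh.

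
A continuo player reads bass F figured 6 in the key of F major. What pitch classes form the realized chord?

F, A, D

The written figures 6 are shorthand for 6/3: the 3 is implied.
A third above F in this key is A.
A sixth above F in this key is D.
Together with the bass F, this spells D minor in first inversion.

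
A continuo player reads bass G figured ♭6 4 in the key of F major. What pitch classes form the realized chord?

G, C, Eb

A fourth above G in this key is C.
A sixth above G in this key is E, lowered to Eb by the flat.
Together with the bass G, this spells C minor in second inversion.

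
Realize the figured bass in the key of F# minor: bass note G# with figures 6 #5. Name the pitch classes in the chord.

G#, B, D#, E

The written figures 6 #5 are shorthand for 6/5/3: the 3 is implied.
A third above G# in this key is B.
A fifth above G# in this key is D, raised to D# by the sharp.
A sixth above G# in this key is E.
Together with the bass G#, this spells E major seventh in first inversion.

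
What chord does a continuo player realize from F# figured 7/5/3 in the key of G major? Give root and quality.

The figures 7/5/3 indicate a seventh chord in root position.
In root position the bass is the root, so the root is F#.
The chord tones are F#, A, C, E, giving F# half-diminished seventh.

F# half-diminished seventh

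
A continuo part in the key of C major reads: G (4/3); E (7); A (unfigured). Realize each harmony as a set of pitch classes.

G, B, C, E | E, G, B, D | A, C, E

G (6/4/3): G, B, C, E.
E (7/5/3): E, G, B, D.
A (5/3): A, C, E.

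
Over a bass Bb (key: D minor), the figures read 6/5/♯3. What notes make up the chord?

A third above Bb in this key is D, raised to D# by the sharp.
A fifth above Bb in this key is F.
A sixth above Bb in this key is G.

Bb, D#, F, G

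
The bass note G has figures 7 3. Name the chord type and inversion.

seventh chord, root position

7 3 is shorthand for 7/5/3.
Intervals of 7/5/3 above the bass form a seventh chord; the bass is the root, so this is root position.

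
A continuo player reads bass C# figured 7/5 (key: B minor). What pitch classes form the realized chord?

The written figures 7/5 are shorthand for 7/5/3: the 3 is implied.
A third above C# in this key is E.
A fifth above C# in this key is G.
A seventh above C# in this key is B.
Together with the bass C#, this spells C# half-diminished seventh in root position.

C#, E, G, B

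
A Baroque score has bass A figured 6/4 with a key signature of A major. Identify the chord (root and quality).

The figures 6/4 indicate a triad in second inversion.
In second inversion the root lies a fourth above the bass: a fourth above A in A major is D.
The chord tones are A, D, F#, giving D major.

D major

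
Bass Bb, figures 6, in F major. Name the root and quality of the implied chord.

G minor

The figures 6 indicate a triad in first inversion.
In first inversion the root lies a sixth above the bass: a sixth above Bb in F major is G.
The chord tones are Bb, D, G, giving G minor.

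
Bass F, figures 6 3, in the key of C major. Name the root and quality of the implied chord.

The figures 6 3 indicate a triad in first inversion.
In first inversion the root lies a sixth above the bass: a sixth above F in C major is D.
The chord tones are F, A, D, giving D minor.

D minor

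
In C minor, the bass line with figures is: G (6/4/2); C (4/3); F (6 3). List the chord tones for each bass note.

G, Ab, C, Eb | C, Eb, F, Ab | F, Ab, D

G (6/4/2): G, Ab, C, Eb.
C (6/4/3): C, Eb, F, Ab.
F (6/3): F, Ab, D.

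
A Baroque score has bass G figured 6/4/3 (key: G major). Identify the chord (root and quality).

C major seventh

The figures 6/4/3 indicate a seventh chord in second inversion.
In second inversion the root lies a fourth above the bass: a fourth above G in G major is C.
The chord tones are G, B, C, E, giving C major seventh.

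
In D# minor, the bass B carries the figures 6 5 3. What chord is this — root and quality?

The figures 6 5 3 indicate a seventh chord in first inversion.
In first inversion the root lies a sixth above the bass: a sixth above B in D# minor is G#.
The chord tones are B, D#, F#, G#, giving G# minor seventh.

G# minor seventh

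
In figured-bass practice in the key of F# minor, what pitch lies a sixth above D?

Counting 5 letter steps above D lands on B; in F# minor, that letter is B.

B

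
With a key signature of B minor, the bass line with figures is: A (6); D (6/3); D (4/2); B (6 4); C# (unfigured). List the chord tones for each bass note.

A (6/3): A, C#, F#.
D (6/3): D, F#, B.
D (6/4/2): D, E, G, B.
B (6/4): B, E, G.
C# (5/3): C#, E, G.

A, C#, F# | D, F#, B | D, E, G, B | B, E, G | C#, E, G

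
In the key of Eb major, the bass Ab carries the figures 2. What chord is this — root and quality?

Bb dominant seventh

The figures 2 indicate a seventh chord in third inversion.
In third inversion the root lies a second above the bass: a second above Ab in Eb major is Bb.
The chord tones are Ab, Bb, D, F, giving Bb dominant seventh.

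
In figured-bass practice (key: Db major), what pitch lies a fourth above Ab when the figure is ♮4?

Counting 3 letter steps above Ab lands on D; in Db major, that letter is Db.
The ♮4 figure makes it natural, giving D.

D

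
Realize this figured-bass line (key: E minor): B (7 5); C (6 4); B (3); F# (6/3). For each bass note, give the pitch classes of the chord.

B, D, F#, A | C, F#, A | B, D, F# | F#, A, D

B (7/5/3): B, D, F#, A.
C (6/4): C, F#, A.
B (5/3): B, D, F#.
F# (6/3): F#, A, D.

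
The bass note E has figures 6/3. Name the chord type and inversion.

triad, first inversion

Intervals of 6/3 above the bass form a triad; the bass is the third, so this is first inversion.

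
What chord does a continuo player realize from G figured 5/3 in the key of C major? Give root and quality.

The figures 5/3 indicate a triad in root position.
In root position the bass is the root, so the root is G.
The chord tones are G, B, D, giving G major.

G major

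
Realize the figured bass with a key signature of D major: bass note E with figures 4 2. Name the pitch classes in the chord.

The written figures 4 2 are shorthand for 6/4/2: the 6 is implied.
A second above E in this key is F#.
A fourth above E in this key is A.
A sixth above E in this key is C#.
Together with the bass E, this spells F# minor seventh in third inversion.

E, F#, A, C#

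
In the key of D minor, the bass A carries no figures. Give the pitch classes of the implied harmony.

A, C, E

An unfigured bass implies 5/3.
A third above A in this key is C.
A fifth above A in this key is E.
Together with the bass A, this spells A minor in root position.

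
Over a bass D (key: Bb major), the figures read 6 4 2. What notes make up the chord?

A second above D in this key is Eb.
A fourth above D in this key is G.
A sixth above D in this key is Bb.
Together with the bass D, this spells Eb major seventh in third inversion.

D, Eb, G, Bb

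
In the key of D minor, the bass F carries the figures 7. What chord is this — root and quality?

The figures 7 indicate a seventh chord in root position.
In root position the bass is the root, so the root is F.
The chord tones are F, A, C, E, giving F major seventh.

F major seventh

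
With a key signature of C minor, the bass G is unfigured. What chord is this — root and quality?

G minor

An unfigured bass indicates a triad in root position.
In root position the bass is the root, so the root is G.
The chord tones are G, Bb, D, giving G minor.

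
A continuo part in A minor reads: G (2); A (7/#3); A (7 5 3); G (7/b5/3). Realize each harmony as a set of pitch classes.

G (6/4/2): G, A, C, E.
A (7/5/#3): A, C#, E, G.
A (7/5/3): A, C, E, G.
G (7/b5/3): G, B, Db, F.

G, A, C, E | A, C#, E, G | A, C, E, G | G, B, Db, F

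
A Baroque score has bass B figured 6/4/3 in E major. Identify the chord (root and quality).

The figures 6/4/3 indicate a seventh chord in second inversion.
In second inversion the root lies a fourth above the bass: a fourth above B in E major is E.
The chord tones are B, D#, E, G#, giving E major seventh.

E major seventh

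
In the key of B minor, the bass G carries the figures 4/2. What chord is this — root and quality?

A dominant seventh

The figures 4/2 indicate a seventh chord in third inversion.
In third inversion the root lies a second above the bass: a second above G in B minor is A.
The chord tones are G, A, C#, E, giving A dominant seventh.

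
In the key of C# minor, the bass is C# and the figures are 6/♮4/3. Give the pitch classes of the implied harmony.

A third above C# in this key is E.
A fourth above C# in this key is F#, made natural (F) by the ♮ figure.
A sixth above C# in this key is A.
Together with the bass C#, this spells F augmented major seventh in second inversion.

C#, E, F, A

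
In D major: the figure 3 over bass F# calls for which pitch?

Counting 2 letter steps above F# lands on A; in D major, that letter is A.

A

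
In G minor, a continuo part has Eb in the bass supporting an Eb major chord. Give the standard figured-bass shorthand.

no figures

Eb is the root of Eb major, so the chord is in root position.
A triad in root position is figured 5/3, conventionally abbreviated (no figures — root-position triad).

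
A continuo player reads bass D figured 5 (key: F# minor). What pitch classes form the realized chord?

D, F#, A

The written figures 5 are shorthand for 5/3: the 3 is implied.
A third above D in this key is F#.
A fifth above D in this key is A.
Together with the bass D, this spells D major in root position.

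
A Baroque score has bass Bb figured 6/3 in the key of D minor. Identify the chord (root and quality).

G minor

The figures 6/3 indicate a triad in first inversion.
In first inversion the root lies a sixth above the bass: a sixth above Bb in D minor is G.
The chord tones are Bb, D, G, giving G minor.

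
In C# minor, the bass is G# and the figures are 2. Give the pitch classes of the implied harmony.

G#, A, C#, E

The written figures 2 are shorthand for 6/4/2: the 6/4 are implied.
A second above G# in this key is A.
A fourth above G# in this key is C#.
A sixth above G# in this key is E.
Together with the bass G#, this spells A major seventh in third inversion.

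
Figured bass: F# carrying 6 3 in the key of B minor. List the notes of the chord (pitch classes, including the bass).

F#, A, D

A third above F# in this key is A.
A sixth above F# in this key is D.
Together with the bass F#, this spells D major in first inversion.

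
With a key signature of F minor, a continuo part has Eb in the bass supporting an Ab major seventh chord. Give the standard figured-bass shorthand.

Eb is the fifth of Ab major seventh, so the chord is in second inversion.
A seventh chord in second inversion is figured 6/4/3, conventionally abbreviated 4/3.

4/3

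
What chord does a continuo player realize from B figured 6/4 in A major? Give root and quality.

The figures 6/4 indicate a triad in second inversion.
In second inversion the root lies a fourth above the bass: a fourth above B in A major is E.
The chord tones are B, E, G#, giving E major.

E major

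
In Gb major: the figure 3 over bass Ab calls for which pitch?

Cb

Counting 2 letter steps above Ab lands on C; in Gb major, that letter is Cb.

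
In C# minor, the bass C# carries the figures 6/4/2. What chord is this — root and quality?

The figures 6/4/2 indicate a seventh chord in third inversion.
In third inversion the root lies a second above the bass: a second above C# in C# minor is D#.
The chord tones are C#, D#, F#, A, giving D# half-diminished seventh.

D# half-diminished seventh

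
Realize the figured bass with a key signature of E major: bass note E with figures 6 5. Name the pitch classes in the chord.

The written figures 6 5 are shorthand for 6/5/3: the 3 is implied.
A third above E in this key is G#.
A fifth above E in this key is B.
A sixth above E in this key is C#.
Together with the bass E, this spells C# minor seventh in first inversion.

E, G#, B, C#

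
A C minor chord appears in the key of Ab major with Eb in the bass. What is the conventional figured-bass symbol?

Eb is the third of C minor, so the chord is in first inversion.
A triad in first inversion is figured 6/3, conventionally abbreviated 6.

6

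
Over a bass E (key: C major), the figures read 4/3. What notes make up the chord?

The written figures 4/3 are shorthand for 6/4/3: the 6 is implied.
A third above E in this key is G.
A fourth above E in this key is A.
A sixth above E in this key is C.
Together with the bass E, this spells A minor seventh in second inversion.

E, G, A, C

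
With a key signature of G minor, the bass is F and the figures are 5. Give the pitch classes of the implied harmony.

The written figures 5 are shorthand for 5/3: the 3 is implied.
A third above F in this key is A.
A fifth above F in this key is C.
Together with the bass F, this spells F major in root position.

F, A, C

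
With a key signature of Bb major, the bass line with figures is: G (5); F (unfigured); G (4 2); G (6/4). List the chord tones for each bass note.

G, Bb, D | F, A, C | G, A, C, Eb | G, C, Eb

G (5/3): G, Bb, D.
F (5/3): F, A, C.
G (6/4/2): G, A, C, Eb.
G (6/4): G, C, Eb.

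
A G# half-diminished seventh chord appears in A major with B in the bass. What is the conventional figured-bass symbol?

6/5

B is the third of G# half-diminished seventh, so the chord is in first inversion.
A seventh chord in first inversion is figured 6/5/3, conventionally abbreviated 6/5.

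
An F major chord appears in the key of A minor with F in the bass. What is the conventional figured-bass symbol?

F is the root of F major, so the chord is in root position.
A triad in root position is figured 5/3, conventionally abbreviated (no figures — root-position triad).

no figures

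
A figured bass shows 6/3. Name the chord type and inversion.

Intervals of 6/3 above the bass form a triad; the bass is the third, so this is first inversion.

triad, first inversion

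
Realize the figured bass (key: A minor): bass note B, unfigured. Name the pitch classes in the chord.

B, D, F

An unfigured bass implies 5/3.
A third above B in this key is D.
A fifth above B in this key is F.
Together with the bass B, this spells B diminished in root position.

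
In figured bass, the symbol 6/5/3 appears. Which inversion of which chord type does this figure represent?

seventh chord, first inversion

Intervals of 6/5/3 above the bass form a seventh chord; the bass is the third, so this is first inversion.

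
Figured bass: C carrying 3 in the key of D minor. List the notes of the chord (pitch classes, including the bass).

The written figures 3 are shorthand for 5/3: the 5 is implied.
A third above C in this key is E.
A fifth above C in this key is G.
Together with the bass C, this spells C major in root position.

C, E, G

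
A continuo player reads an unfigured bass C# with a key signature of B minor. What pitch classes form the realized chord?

C#, E, G

An unfigured bass implies 5/3.
A third above C# in this key is E.
A fifth above C# in this key is G.
Together with the bass C#, this spells C# diminished in root position.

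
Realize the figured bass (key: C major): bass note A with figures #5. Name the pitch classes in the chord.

The written figures #5 are shorthand for 5/3: the 3 is implied.
A third above A in this key is C.
A fifth above A in this key is E, raised to E# by the sharp.

A, C, E#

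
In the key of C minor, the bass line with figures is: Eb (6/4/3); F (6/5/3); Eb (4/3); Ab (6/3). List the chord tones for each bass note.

Eb (6/4/3): Eb, G, Ab, C.
F (6/5/3): F, Ab, C, D.
Eb (6/4/3): Eb, G, Ab, C.
Ab (6/3): Ab, C, F.

Eb, G, Ab, C | F, Ab, C, D | Eb, G, Ab, C | Ab, C, F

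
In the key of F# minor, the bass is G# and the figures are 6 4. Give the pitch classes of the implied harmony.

A fourth above G# in this key is C#.
A sixth above G# in this key is E.
Together with the bass G#, this spells C# minor in second inversion.

G#, C#, E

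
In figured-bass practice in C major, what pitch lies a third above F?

A

Counting 2 letter steps above F lands on A; in C major, that letter is A.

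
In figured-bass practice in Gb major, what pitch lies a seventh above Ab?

Counting 6 letter steps above Ab lands on G; in Gb major, that letter is Gb.

Gb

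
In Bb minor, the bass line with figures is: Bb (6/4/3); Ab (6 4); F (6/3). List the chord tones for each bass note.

Bb (6/4/3): Bb, Db, Eb, Gb.
Ab (6/4): Ab, Db, F.
F (6/3): F, Ab, Db.

Bb, Db, Eb, Gb | Ab, Db, F | F, Ab, Db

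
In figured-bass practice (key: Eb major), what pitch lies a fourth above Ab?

Counting 3 letter steps above Ab lands on D; in Eb major, that letter is D.

D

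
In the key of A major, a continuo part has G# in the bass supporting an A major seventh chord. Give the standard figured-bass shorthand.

4/2

G# is the seventh of A major seventh, so the chord is in third inversion.
A seventh chord in third inversion is figured 6/4/2, conventionally abbreviated 4/2.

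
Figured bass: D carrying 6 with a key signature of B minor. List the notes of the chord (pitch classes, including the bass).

D, F#, B

The written figures 6 are shorthand for 6/3: the 3 is implied.
A third above D in this key is F#.
A sixth above D in this key is B.
Together with the bass D, this spells B minor in first inversion.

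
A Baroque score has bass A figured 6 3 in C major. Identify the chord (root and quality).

The figures 6 3 indicate a triad in first inversion.
In first inversion the root lies a sixth above the bass: a sixth above A in C major is F.
The chord tones are A, C, F, giving F major.

F major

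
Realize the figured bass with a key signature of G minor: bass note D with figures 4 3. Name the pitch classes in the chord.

D, F, G, Bb

The written figures 4 3 are shorthand for 6/4/3: the 6 is implied.
A third above D in this key is F.
A fourth above D in this key is G.
A sixth above D in this key is Bb.
Together with the bass D, this spells G minor seventh in second inversion.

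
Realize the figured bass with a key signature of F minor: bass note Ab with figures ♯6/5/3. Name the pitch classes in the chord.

Ab, C, Eb, F#

A third above Ab in this key is C.
A fifth above Ab in this key is Eb.
A sixth above Ab in this key is F, raised to F# by the sharp.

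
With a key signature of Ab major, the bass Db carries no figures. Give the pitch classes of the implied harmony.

Db, F, Ab

An unfigured bass implies 5/3.
A third above Db in this key is F.
A fifth above Db in this key is Ab.
Together with the bass Db, this spells Db major in root position.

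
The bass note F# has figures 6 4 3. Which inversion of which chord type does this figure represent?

seventh chord, second inversion

Intervals of 6/4/3 above the bass form a seventh chord; the bass is the fifth, so this is second inversion.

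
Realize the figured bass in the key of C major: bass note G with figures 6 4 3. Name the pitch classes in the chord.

A third above G in this key is B.
A fourth above G in this key is C.
A sixth above G in this key is E.
Together with the bass G, this spells C major seventh in second inversion.

G, B, C, E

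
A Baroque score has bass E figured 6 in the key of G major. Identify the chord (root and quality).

C major

The figures 6 indicate a triad in first inversion.
In first inversion the root lies a sixth above the bass: a sixth above E in G major is C.
The chord tones are E, G, C, giving C major.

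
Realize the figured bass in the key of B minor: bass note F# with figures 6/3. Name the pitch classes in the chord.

F#, A, D

A third above F# in this key is A.
A sixth above F# in this key is D.
Together with the bass F#, this spells D major in first inversion.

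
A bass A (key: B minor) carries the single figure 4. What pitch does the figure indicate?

D

Counting 3 letter steps above A lands on D; in B minor, that letter is D.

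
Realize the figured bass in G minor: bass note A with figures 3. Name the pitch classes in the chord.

A, C, Eb

The written figures 3 are shorthand for 5/3: the 5 is implied.
A third above A in this key is C.
A fifth above A in this key is Eb.
Together with the bass A, this spells A diminished in root position.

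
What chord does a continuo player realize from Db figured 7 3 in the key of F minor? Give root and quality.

The figures 7 3 indicate a seventh chord in root position.
In root position the bass is the root, so the root is Db.
The chord tones are Db, F, Ab, C, giving Db major seventh.

Db major seventh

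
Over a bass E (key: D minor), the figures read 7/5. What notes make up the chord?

The written figures 7/5 are shorthand for 7/5/3: the 3 is implied.
A third above E in this key is G.
A fifth above E in this key is Bb.
A seventh above E in this key is D.
Together with the bass E, this spells E half-diminished seventh in root position.

E, G, Bb, D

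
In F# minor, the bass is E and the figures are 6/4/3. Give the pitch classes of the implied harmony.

A third above E in this key is G#.
A fourth above E in this key is A.
A sixth above E in this key is C#.
Together with the bass E, this spells A major seventh in second inversion.

E, G#, A, C#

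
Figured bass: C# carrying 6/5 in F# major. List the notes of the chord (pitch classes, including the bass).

The written figures 6/5 are shorthand for 6/5/3: the 3 is implied.
A third above C# in this key is E#.
A fifth above C# in this key is G#.
A sixth above C# in this key is A#.
Together with the bass C#, this spells A# minor seventh in first inversion.

C#, E#, G#, A#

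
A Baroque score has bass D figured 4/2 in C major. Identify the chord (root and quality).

The figures 4/2 indicate a seventh chord in third inversion.
In third inversion the root lies a second above the bass: a second above D in C major is E.
The chord tones are D, E, G, B, giving E minor seventh.

E minor seventh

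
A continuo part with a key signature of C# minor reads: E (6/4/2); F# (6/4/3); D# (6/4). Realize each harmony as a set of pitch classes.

E (6/4/2): E, F#, A, C#.
F# (6/4/3): F#, A, B, D#.
D# (6/4): D#, G#, B.

E, F#, A, C# | F#, A, B, D# | D#, G#, B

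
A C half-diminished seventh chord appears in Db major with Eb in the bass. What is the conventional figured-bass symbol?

6/5

Eb is the third of C half-diminished seventh, so the chord is in first inversion.
A seventh chord in first inversion is figured 6/5/3, conventionally abbreviated 6/5.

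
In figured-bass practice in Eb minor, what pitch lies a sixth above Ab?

Counting 5 letter steps above Ab lands on F; in Eb minor, that letter is F.

F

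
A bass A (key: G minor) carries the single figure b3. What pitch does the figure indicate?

Cb

Counting 2 letter steps above A lands on C; in G minor, that letter is C.
The b3 figure lowers it a semitone, giving Cb.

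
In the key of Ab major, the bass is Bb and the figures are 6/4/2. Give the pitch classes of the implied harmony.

A second above Bb in this key is C.
A fourth above Bb in this key is Eb.
A sixth above Bb in this key is G.
Together with the bass Bb, this spells C minor seventh in third inversion.

Bb, C, Eb, G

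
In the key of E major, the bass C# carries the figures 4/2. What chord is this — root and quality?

D# half-diminished seventh

The figures 4/2 indicate a seventh chord in third inversion.
In third inversion the root lies a second above the bass: a second above C# in E major is D#.
The chord tones are C#, D#, F#, A, giving D# half-diminished seventh.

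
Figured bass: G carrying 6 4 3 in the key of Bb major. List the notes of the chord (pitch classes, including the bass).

G, Bb, C, Eb

A third above G in this key is Bb.
A fourth above G in this key is C.
A sixth above G in this key is Eb.
Together with the bass G, this spells C minor seventh in second inversion.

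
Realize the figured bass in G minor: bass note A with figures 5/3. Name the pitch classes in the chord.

A third above A in this key is C.
A fifth above A in this key is Eb.
Together with the bass A, this spells A diminished in root position.

A, C, Eb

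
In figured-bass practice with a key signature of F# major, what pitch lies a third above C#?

E#

Counting 2 letter steps above C# lands on E; in F# major, that letter is E#.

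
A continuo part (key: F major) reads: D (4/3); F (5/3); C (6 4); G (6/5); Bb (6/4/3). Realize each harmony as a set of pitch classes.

D, F, G, Bb | F, A, C | C, F, A | G, Bb, D, E | Bb, D, E, G

D (6/4/3): D, F, G, Bb.
F (5/3): F, A, C.
C (6/4): C, F, A.
G (6/5/3): G, Bb, D, E.
Bb (6/4/3): Bb, D, E, G.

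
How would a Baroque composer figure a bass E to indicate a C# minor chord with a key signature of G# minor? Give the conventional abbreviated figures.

6

E is the third of C# minor, so the chord is in first inversion.
A triad in first inversion is figured 6/3, conventionally abbreviated 6.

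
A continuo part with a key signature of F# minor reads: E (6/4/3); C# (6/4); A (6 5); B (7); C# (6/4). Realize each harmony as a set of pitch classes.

E, G#, A, C# | C#, F#, A | A, C#, E, F# | B, D, F#, A | C#, F#, A

E (6/4/3): E, G#, A, C#.
C# (6/4): C#, F#, A.
A (6/5/3): A, C#, E, F#.
B (7/5/3): B, D, F#, A.
C# (6/4): C#, F#, A.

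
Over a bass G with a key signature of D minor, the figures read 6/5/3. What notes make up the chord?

G, Bb, D, E

A third above G in this key is Bb.
A fifth above G in this key is D.
A sixth above G in this key is E.
Together with the bass G, this spells E half-diminished seventh in first inversion.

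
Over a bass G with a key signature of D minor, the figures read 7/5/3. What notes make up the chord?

G, Bb, D, F

A third above G in this key is Bb.
A fifth above G in this key is D.
A seventh above G in this key is F.
Together with the bass G, this spells G minor seventh in root position.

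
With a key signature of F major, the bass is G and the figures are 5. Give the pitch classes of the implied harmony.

G, Bb, D

The written figures 5 are shorthand for 5/3: the 3 is implied.
A third above G in this key is Bb.
A fifth above G in this key is D.
Together with the bass G, this spells G minor in root position.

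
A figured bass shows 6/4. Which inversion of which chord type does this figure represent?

Intervals of 6/4 above the bass form a triad; the bass is the fifth, so this is second inversion.

triad, second inversion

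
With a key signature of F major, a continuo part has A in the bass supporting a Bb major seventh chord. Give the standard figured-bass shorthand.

A is the seventh of Bb major seventh, so the chord is in third inversion.
A seventh chord in third inversion is figured 6/4/2, conventionally abbreviated 4/2.

4/2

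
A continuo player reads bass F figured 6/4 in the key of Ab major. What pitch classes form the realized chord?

A fourth above F in this key is Bb.
A sixth above F in this key is Db.
Together with the bass F, this spells Bb minor in second inversion.

F, Bb, Db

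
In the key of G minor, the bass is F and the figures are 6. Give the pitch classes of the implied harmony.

F, A, D

The written figures 6 are shorthand for 6/3: the 3 is implied.
A third above F in this key is A.
A sixth above F in this key is D.
Together with the bass F, this spells D minor in first inversion.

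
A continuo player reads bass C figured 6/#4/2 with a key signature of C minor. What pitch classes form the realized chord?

A second above C in this key is D.
A fourth above C in this key is F, raised to F# by the sharp.
A sixth above C in this key is Ab.

C, D, F#, Ab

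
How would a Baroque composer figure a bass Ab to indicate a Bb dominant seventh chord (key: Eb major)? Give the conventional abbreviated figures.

4/2

Ab is the seventh of Bb dominant seventh, so the chord is in third inversion.
A seventh chord in third inversion is figured 6/4/2, conventionally abbreviated 4/2.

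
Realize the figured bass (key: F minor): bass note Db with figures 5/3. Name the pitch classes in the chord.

Db, F, Ab

A third above Db in this key is F.
A fifth above Db in this key is Ab.
Together with the bass Db, this spells Db major in root position.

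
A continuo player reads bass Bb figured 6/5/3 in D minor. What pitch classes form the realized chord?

A third above Bb in this key is D.
A fifth above Bb in this key is F.
A sixth above Bb in this key is G.
Together with the bass Bb, this spells G minor seventh in first inversion.

Bb, D, F, G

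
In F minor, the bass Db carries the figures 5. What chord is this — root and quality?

The figures 5 indicate a triad in root position.
In root position the bass is the root, so the root is Db.
The chord tones are Db, F, Ab, giving Db major.

Db major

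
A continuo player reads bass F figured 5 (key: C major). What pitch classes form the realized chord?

F, A, C

The written figures 5 are shorthand for 5/3: the 3 is implied.
A third above F in this key is A.
A fifth above F in this key is C.
Together with the bass F, this spells F major in root position.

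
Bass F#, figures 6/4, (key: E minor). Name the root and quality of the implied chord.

The figures 6/4 indicate a triad in second inversion.
In second inversion the root lies a fourth above the bass: a fourth above F# in E minor is B.
The chord tones are F#, B, D, giving B minor.

B minor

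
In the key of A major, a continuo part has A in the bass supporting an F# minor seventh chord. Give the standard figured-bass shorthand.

6/5

A is the third of F# minor seventh, so the chord is in first inversion.
A seventh chord in first inversion is figured 6/5/3, conventionally abbreviated 6/5.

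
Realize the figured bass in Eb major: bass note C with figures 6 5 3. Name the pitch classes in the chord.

C, Eb, G, Ab

A third above C in this key is Eb.
A fifth above C in this key is G.
A sixth above C in this key is Ab.
Together with the bass C, this spells Ab major seventh in first inversion.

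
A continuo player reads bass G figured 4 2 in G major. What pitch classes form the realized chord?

G, A, C, E

The written figures 4 2 are shorthand for 6/4/2: the 6 is implied.
A second above G in this key is A.
A fourth above G in this key is C.
A sixth above G in this key is E.
Together with the bass G, this spells A minor seventh in third inversion.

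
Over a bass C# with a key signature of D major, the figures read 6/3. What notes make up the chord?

A third above C# in this key is E.
A sixth above C# in this key is A.
Together with the bass C#, this spells A major in first inversion.

C#, E, A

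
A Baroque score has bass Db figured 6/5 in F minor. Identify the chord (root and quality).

The figures 6/5 indicate a seventh chord in first inversion.
In first inversion the root lies a sixth above the bass: a sixth above Db in F minor is Bb.
The chord tones are Db, F, Ab, Bb, giving Bb minor seventh.

Bb minor seventh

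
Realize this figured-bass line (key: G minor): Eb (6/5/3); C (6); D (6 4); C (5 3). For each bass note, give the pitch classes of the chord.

Eb, G, Bb, C | C, Eb, A | D, G, Bb | C, Eb, G

Eb (6/5/3): Eb, G, Bb, C.
C (6/3): C, Eb, A.
D (6/4): D, G, Bb.
C (5/3): C, Eb, G.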